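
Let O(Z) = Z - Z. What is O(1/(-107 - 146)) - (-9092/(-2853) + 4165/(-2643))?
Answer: -4049137/2513493 ≈ -1.6110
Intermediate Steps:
O(Z) = 0
O(1/(-107 - 146)) - (-9092/(-2853) + 4165/(-2643)) = 0 - (-9092/(-2853) + 4165/(-2643)) = 0 - (-9092*(-1/2853) + 4165*(-1/2643)) = 0 - (9092/2853 - 4165/2643) = 0 - 1*4049137/2513493 = 0 - 4049137/2513493 = -4049137/2513493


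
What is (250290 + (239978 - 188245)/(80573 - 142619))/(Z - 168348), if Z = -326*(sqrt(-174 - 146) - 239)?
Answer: -702194761143719/254770700239548 + 5062597963882*I*sqrt(5)/63692675059887 ≈ -2.7562 + 0.17773*I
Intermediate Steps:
Z = 77914 - 2608*I*sqrt(5) (Z = -326*(sqrt(-320) - 239) = -326*(8*I*sqrt(5) - 239) = -326*(-239 + 8*I*sqrt(5)) = 77914 - 2608*I*sqrt(5) ≈ 77914.0 - 5831.7*I)
(250290 + (239978 - 188245)/(80573 - 142619))/(Z - 168348) = (250290 + (239978 - 188245)/(80573 - 142619))/((77914 - 2608*I*sqrt(5)) - 168348) = (250290 + 51733/(-62046))/(-90434 - 2608*I*sqrt(5)) = (250290 + 51733*(-1/62046))/(-90434 - 2608*I*sqrt(5)) = (250290 - 51733/62046)/(-90434 - 2608*I*sqrt(5)) = 15529441607/(62046*(-90434 - 2608*I*sqrt(5)))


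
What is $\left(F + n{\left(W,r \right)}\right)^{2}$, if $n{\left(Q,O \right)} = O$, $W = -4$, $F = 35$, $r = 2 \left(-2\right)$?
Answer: $961$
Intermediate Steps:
$r = -4$
$\left(F + n{\left(W,r \right)}\right)^{2} = \left(35 - 4\right)^{2} = 31^{2} = 961$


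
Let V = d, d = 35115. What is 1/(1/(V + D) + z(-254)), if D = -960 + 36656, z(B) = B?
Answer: -70811/17985993 ≈ -0.0039370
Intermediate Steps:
D = 35696
V = 35115
1/(1/(V + D) + z(-254)) = 1/(1/(35115 + 35696) - 254) = 1/(1/70811 - 254) = 1/(-17985993/70811) = -70811/17985993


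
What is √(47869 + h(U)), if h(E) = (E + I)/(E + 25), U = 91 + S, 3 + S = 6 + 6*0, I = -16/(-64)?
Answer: √2711536499/238 ≈ 218.79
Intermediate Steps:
I = ¼ (I = -16*(-1/64) = ¼ ≈ 0.25000)
S = 3 (S = -3 + (6 + 6*0) = -3 + (6 + 0) = -3 + 6 = 3)
U = 94 (U = 91 + 3 = 94)
h(E) = (¼ + E)/(25 + E) (h(E) = (E + ¼)/(E + 25) = (¼ + E)/(25 + E))
√(47869 + h(U)) = √(47869 + (¼ + 94)/(25 + 94)) = √(47869 + (377/4)/119) = √(47869 + (1/119)*(377/4)) = √(47869 + 377/476) = √(22786021/476) = √2711536499/238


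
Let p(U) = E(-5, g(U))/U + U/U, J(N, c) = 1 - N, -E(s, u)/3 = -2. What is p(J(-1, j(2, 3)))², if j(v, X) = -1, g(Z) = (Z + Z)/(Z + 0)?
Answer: 16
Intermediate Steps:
g(Z) = 2 (g(Z) = (2*Z)/Z = 2)
E(s, u) = 6 (E(s, u) = -3*(-2) = 6)
p(U) = 1 + 6/U (p(U) = 6/U + U/U = 6/U + 1 = 1 + 6/U)
p(J(-1, j(2, 3)))² = ((6 + (1 - 1*(-1)))/(1 - 1*(-1)))² = ((6 + (1 + 1))/(1 + 1))² = ((6 + 2)/2)² = ((½)*8)² = 4² = 16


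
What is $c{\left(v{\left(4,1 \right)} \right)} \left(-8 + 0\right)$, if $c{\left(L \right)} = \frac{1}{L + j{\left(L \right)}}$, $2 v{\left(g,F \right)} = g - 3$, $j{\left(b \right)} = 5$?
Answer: $- \frac{16}{11} \approx -1.4545$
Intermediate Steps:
$v{\left(g,F \right)} = - \frac{3}{2} + \frac{g}{2}$ ($v{\left(g,F \right)} = \frac{g - 3}{2} = \frac{-3 + g}{2} = - \frac{3}{2} + \frac{g}{2}$)
$c{\left(L \right)} = \frac{1}{5 + L}$ ($c{\left(L \right)} = \frac{1}{L + 5} = \frac{1}{5 + L}$)
$c{\left(v{\left(4,1 \right)} \right)} \left(-8 + 0\right) = \frac{-8 + 0}{5 + \left(- \frac{3}{2} + \frac{1}{2} \cdot 4\right)} = \frac{1}{5 + \left(- \frac{3}{2} + 2\right)} \left(-8\right) = \frac{1}{5 + \frac{1}{2}} \left(-8\right) = \frac{1}{\frac{11}{2}} \left(-8\right) = \frac{2}{11} \left(-8\right) = - \frac{16}{11}$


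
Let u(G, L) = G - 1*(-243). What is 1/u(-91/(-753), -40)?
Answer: 753/183070 ≈ 0.0041132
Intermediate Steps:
u(G, L) = 243 + G (u(G, L) = G + 243 = 243 + G)
1/u(-91/(-753), -40) = 1/(243 - 91/(-753)) = 1/(243 - 91*(-1/753)) = 1/(243 + 91/753) = 1/(183070/753) = 753/183070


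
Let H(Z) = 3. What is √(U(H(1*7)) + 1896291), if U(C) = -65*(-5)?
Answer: 2*√474154 ≈ 1377.2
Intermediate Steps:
U(C) = 325
√(U(H(1*7)) + 1896291) = √(325 + 1896291) = √1896616 = 2*√474154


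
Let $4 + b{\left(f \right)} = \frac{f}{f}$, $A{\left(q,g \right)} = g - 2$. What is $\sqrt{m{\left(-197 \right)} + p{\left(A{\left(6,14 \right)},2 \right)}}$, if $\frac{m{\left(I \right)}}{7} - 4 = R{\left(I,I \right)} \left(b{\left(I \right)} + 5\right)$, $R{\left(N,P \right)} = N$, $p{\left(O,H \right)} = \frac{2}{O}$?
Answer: $\frac{i \sqrt{98274}}{6} \approx 52.248 i$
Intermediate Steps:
$A{\left(q,g \right)} = -2 + g$ ($A{\left(q,g \right)} = g - 2 = -2 + g$)
$b{\left(f \right)} = -3$ ($b{\left(f \right)} = -4 + \frac{f}{f} = -4 + 1 = -3$)
$m{\left(I \right)} = 28 + 14 I$ ($m{\left(I \right)} = 28 + 7 I \left(-3 + 5\right) = 28 + 7 I 2 = 28 + 7 \cdot 2 I = 28 + 14 I$)
$\sqrt{m{\left(-197 \right)} + p{\left(A{\left(6,14 \right)},2 \right)}} = \sqrt{\left(28 + 14 \left(-197\right)\right) + \frac{2}{-2 + 14}} = \sqrt{\left(28 - 2758\right) + \frac{2}{12}} = \sqrt{-2730 + 2 \cdot \frac{1}{12}} = \sqrt{-2730 + \frac{1}{6}} = \sqrt{- \frac{16379}{6}} = \frac{i \sqrt{98274}}{6}$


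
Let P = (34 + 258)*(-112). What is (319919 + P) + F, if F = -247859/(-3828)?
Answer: 1099706879/3828 ≈ 2.8728e+5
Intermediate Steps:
F = 247859/3828 (F = -247859*(-1/3828) = 247859/3828 ≈ 64.749)
P = -32704 (P = 292*(-112) = -32704)
(319919 + P) + F = (319919 - 32704) + 247859/3828 = 287215 + 247859/3828 = 1099706879/3828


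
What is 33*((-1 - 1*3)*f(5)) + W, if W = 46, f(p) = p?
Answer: -614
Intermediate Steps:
33*((-1 - 1*3)*f(5)) + W = 33*((-1 - 1*3)*5) + 46 = 33*((-1 - 3)*5) + 46 = 33*(-4*5) + 46 = 33*(-20) + 46 = -660 + 46 = -614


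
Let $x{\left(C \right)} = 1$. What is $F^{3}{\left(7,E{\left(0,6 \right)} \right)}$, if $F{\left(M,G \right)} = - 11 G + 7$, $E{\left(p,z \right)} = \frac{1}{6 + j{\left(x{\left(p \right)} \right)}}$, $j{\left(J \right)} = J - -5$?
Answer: $\frac{389017}{1728} \approx 225.13$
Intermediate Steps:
$j{\left(J \right)} = 5 + J$ ($j{\left(J \right)} = J + 5 = 5 + J$)
$E{\left(p,z \right)} = \frac{1}{12}$ ($E{\left(p,z \right)} = \frac{1}{6 + \left(5 + 1\right)} = \frac{1}{6 + 6} = \frac{1}{12}$)
$F{\left(M,G \right)} = 7 - 11 G$
$F^{3}{\left(7,E{\left(0,6 \right)} \right)} = \left(7 - \frac{11}{12}\right)^{3} = \left(\frac{73}{12}\right)^{3} = \frac{389017}{1728}$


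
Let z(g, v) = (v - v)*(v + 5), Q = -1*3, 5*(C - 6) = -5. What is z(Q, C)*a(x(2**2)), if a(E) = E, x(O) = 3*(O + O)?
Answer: 0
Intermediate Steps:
x(O) = 6*O (x(O) = 3*(2*O) = 6*O)
C = 5 (C = 6 + (1/5)*(-5) = 6 - 1 = 5)
Q = -3
z(g, v) = 0 (z(g, v) = 0*(5 + v) = 0)
z(Q, C)*a(x(2**2)) = 0*(6*2**2) = 0*(6*4) = 0*24 = 0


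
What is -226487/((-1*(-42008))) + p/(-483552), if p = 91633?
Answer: -14170945111/2539131552 ≈ -5.5810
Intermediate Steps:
-226487/((-1*(-42008))) + p/(-483552) = -226487/((-1*(-42008))) + 91633/(-483552) = -226487/42008 + 91633*(-1/483552) = -226487*1/42008 - 91633/483552 = -226487/42008 - 91633/483552 = -14170945111/2539131552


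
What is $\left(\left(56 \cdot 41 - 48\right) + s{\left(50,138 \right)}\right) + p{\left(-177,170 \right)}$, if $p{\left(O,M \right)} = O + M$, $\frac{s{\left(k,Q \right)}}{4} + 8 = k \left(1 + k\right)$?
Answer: $12409$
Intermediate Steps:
$s{\left(k,Q \right)} = -32 + 4 k \left(1 + k\right)$
$p{\left(O,M \right)} = M + O$
$\left(\left(56 \cdot 41 - 48\right) + s{\left(50,138 \right)}\right) + p{\left(-177,170 \right)} = \left(\left(56 \cdot 41 - 48\right) + \left(-32 + 4 \cdot 50 + 4 \cdot 50^{2}\right)\right) + \left(170 - 177\right) = \left(\left(2296 - 48\right) + \left(-32 + 200 + 4 \cdot 2500\right)\right) - 7 = \left(2248 + \left(-32 + 200 + 10000\right)\right) - 7 = \left(2248 + 10168\right) - 7 = 12416 - 7 = 12409$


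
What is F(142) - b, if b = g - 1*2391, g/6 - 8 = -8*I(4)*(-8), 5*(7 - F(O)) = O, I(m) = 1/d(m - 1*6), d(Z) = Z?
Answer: 12568/5 ≈ 2513.6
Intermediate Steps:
I(m) = 1/(-6 + m) (I(m) = 1/(m - 1*6) = 1/(m - 6) = 1/(-6 + m))
F(O) = 7 - O/5
g = -144 (g = 48 + 6*(-8/(-6 + 4)*(-8)) = 48 + 6*(-8/(-2)*(-8)) = 48 + 6*(-8*(-1/2)*(-8)) = 48 + 6*(4*(-8)) = 48 + 6*(-32) = 48 - 192 = -144)
b = -2535 (b = -144 - 1*2391 = -144 - 2391 = -2535)
F(142) - b = (7 - 1/5*142) - 1*(-2535) = (7 - 142/5) + 2535 = -107/5 + 2535 = 12568/5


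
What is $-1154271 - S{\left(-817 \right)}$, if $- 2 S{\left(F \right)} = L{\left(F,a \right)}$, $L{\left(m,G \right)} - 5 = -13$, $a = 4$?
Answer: $-1154275$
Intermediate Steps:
$L{\left(m,G \right)} = -8$ ($L{\left(m,G \right)} = 5 - 13 = -8$)
$S{\left(F \right)} = 4$ ($S{\left(F \right)} = \left(- \frac{1}{2}\right) \left(-8\right) = 4$)
$-1154271 - S{\left(-817 \right)} = -1154271 - 4 = -1154275$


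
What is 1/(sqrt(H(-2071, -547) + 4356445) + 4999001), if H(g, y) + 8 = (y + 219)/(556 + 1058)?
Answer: 4034193807/20166935359742312 - sqrt(2837125107465)/20166935359742312 ≈ 1.9996e-7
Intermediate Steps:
H(g, y) = -4231/538 + y/1614 (H(g, y) = -8 + (y + 219)/(556 + 1058) = -8 + (219 + y)/1614 = -8 + (219 + y)*(1/1614) = -8 + (73/538 + y/1614) = -4231/538 + y/1614)
1/(sqrt(H(-2071, -547) + 4356445) + 4999001) = 1/(sqrt((-4231/538 + (1/1614)*(-547)) + 4356445) + 4999001) = 1/(sqrt((-4231/538 - 547/1614) + 4356445) + 4999001) = 1/(sqrt(-6620/807 + 4356445) + 4999001) = 1/(sqrt(3515644495/807) + 4999001) = 1/(sqrt(2837125107465)/807 + 4999001) = 1/(4999001 + sqrt(2837125107465)/807)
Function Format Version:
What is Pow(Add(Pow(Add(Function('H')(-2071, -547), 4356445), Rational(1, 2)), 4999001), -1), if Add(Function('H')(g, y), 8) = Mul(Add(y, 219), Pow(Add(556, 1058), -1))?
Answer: Add(Rational(4034193807, 20166935359742312), Mul(Rational(-1, 20166935359742312), Pow(2837125107465, Rational(1, 2)))) ≈ 1.9996e-7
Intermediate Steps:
Function('H')(g, y) = Add(Rational(-4231, 538), Mul(Rational(1, 1614), y)) (Function('H')(g, y) = Add(-8, Mul(Add(y, 219), Pow(Add(556, 1058), -1))) = Add(-8, Mul(Add(219, y), Pow(1614, -1))) = Add(-8, Mul(Add(219, y), Rational(1, 1614))) = Add(-8, Add(Rational(73, 538), Mul(Rational(1, 1614), y))) = Add(Rational(-4231, 538), Mul(Rational(1, 1614), y)))
Pow(Add(Pow(Add(Function('H')(-2071, -547), 4356445), Rational(1, 2)), 4999001), -1) = Pow(Add(Pow(Add(Add(Rational(-4231, 538), Mul(Rational(1, 1614), -547)), 4356445), Rational(1, 2)), 4999001), -1) = Pow(Add(Pow(Add(Add(Rational(-4231, 538), Rational(-547, 1614)), 4356445), Rational(1, 2)), 4999001), -1) = Pow(Add(Pow(Add(Rational(-6620, 807), 4356445), Rational(1, 2)), 4999001), -1) = Pow(Add(Pow(Rational(3515644495, 807), Rational(1, 2)), 4999001), -1) = Pow(Add(Mul(Rational(1, 807), Pow(2837125107465, Rational(1, 2))), 4999001), -1) = Pow(Add(4999001, Mul(Rational(1, 807), Pow(2837125107465, Rational(1, 2)))), -1)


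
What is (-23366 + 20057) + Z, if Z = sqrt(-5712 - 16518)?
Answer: -3309 + 3*I*sqrt(2470) ≈ -3309.0 + 149.1*I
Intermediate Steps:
Z = 3*I*sqrt(2470) (Z = sqrt(-22230) = 3*I*sqrt(2470) ≈ 149.1*I)
(-23366 + 20057) + Z = (-23366 + 20057) + 3*I*sqrt(2470) = -3309 + 3*I*sqrt(2470)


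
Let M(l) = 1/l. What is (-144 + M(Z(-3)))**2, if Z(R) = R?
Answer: 187489/9 ≈ 20832.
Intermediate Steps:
(-144 + M(Z(-3)))**2 = (-144 + 1/(-3))**2 = (-144 - 1/3)**2 = (-433/3)**2 = 187489/9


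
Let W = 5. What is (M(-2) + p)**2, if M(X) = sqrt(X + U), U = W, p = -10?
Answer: (10 - sqrt(3))**2 ≈ 68.359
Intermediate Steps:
U = 5
M(X) = sqrt(5 + X) (M(X) = sqrt(X + 5) = sqrt(5 + X))
(M(-2) + p)**2 = (sqrt(5 - 2) - 10)**2 = (sqrt(3) - 10)**2 = (-10 + sqrt(3))**2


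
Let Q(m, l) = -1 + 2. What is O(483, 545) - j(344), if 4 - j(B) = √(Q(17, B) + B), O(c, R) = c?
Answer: 479 + √345 ≈ 497.57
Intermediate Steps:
Q(m, l) = 1
j(B) = 4 - √(1 + B)
O(483, 545) - j(344) = 483 - (4 - √(1 + 344)) = 483 - (4 - √345) = 483 + (-4 + √345) = 479 + √345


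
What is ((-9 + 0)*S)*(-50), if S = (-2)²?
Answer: 1800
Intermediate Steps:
S = 4
((-9 + 0)*S)*(-50) = ((-9 + 0)*4)*(-50) = -9*4*(-50) = -36*(-50) = 1800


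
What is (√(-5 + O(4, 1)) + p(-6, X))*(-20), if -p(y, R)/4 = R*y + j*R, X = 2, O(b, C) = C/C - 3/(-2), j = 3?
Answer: -480 - 10*I*√10 ≈ -480.0 - 31.623*I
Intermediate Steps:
O(b, C) = 5/2 (O(b, C) = 1 - 3*(-½) = 1 + 3/2 = 5/2)
p(y, R) = -12*R - 4*R*y (p(y, R) = -4*(R*y + 3*R) = -4*(3*R + R*y) = -12*R - 4*R*y)
(√(-5 + O(4, 1)) + p(-6, X))*(-20) = (√(-5 + 5/2) - 4*2*(3 - 6))*(-20) = (√(-5/2) - 4*2*(-3))*(-20) = (I*√10/2 + 24)*(-20) = (24 + I*√10/2)*(-20) = -480 - 10*I*√10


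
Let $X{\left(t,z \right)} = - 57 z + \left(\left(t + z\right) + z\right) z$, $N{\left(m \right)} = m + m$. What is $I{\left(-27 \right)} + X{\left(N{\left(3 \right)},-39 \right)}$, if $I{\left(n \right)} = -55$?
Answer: $4976$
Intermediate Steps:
$N{\left(m \right)} = 2 m$
$X{\left(t,z \right)} = - 57 z + z \left(t + 2 z\right)$ ($X{\left(t,z \right)} = - 57 z + \left(t + 2 z\right) z = - 57 z + z \left(t + 2 z\right)$)
$I{\left(-27 \right)} + X{\left(N{\left(3 \right)},-39 \right)} = -55 - 39 \left(-57 + 2 \cdot 3 + 2 \left(-39\right)\right) = -55 - 39 \left(-57 + 6 - 78\right) = -55 - -5031 = -55 + 5031 = 4976$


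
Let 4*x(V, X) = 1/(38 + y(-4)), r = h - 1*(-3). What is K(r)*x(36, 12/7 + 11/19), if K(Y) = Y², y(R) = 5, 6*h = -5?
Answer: 169/6192 ≈ 0.027293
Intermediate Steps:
h = -⅚ (h = (⅙)*(-5) = -⅚ ≈ -0.83333)
r = 13/6 (r = -⅚ - 1*(-3) = -⅚ + 3 = 13/6 ≈ 2.1667)
x(V, X) = 1/172 (x(V, X) = 1/(4*(38 + 5)) = (¼)/43 = (¼)*(1/43) = 1/172)
K(r)*x(36, 12/7 + 11/19) = (13/6)²*(1/172) = (169/36)*(1/172) = 169/6192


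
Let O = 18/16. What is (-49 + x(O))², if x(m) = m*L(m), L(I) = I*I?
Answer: 593360881/262144 ≈ 2263.5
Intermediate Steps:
L(I) = I²
O = 9/8 (O = 18*(1/16) = 9/8 ≈ 1.1250)
x(m) = m³ (x(m) = m*m² = m³)
(-49 + x(O))² = (-49 + (9/8)³)² = (-49 + 729/512)² = (-24359/512)² = 593360881/262144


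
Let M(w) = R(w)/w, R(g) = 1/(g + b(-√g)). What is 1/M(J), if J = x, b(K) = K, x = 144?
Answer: 19008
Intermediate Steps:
R(g) = 1/(g - √g)
J = 144
M(w) = 1/(w*(w - √w)) (M(w) = 1/((w - √w)*w) = 1/(w*(w - √w)))
1/M(J) = 1/(1/(144² - 144^(3/2))) = 1/(1/(20736 - 1*1728)) = 1/(1/(20736 - 1728)) = 1/(1/19008) = 19008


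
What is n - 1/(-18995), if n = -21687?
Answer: -411944564/18995 ≈ -21687.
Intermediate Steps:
n - 1/(-18995) = -21687 - 1/(-18995) = -21687 - 1*(-1/18995) = -21687 + 1/18995 = -411944564/18995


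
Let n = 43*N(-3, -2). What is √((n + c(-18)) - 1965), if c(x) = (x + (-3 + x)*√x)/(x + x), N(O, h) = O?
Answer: √(-8374 + 7*I*√2)/2 ≈ 0.027045 + 45.755*I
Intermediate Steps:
n = -129 (n = 43*(-3) = -129)
c(x) = (x + √x*(-3 + x))/(2*x) (c(x) = (x + √x*(-3 + x))/((2*x)) = (x + √x*(-3 + x))*(1/(2*x)) = (x + √x*(-3 + x))/(2*x))
√((n + c(-18)) - 1965) = √((-129 + (-3 - 18 + √(-18))/(2*√(-18))) - 1965) = √((-129 + (-I*√2/6)*(-3 - 18 + 3*I*√2)/2) - 1965) = √((-129 + (-I*√2/6)*(-21 + 3*I*√2)/2) - 1965) = √((-129 - I*√2*(-21 + 3*I*√2)/12) - 1965) = √(-2094 - I*√2*(-21 + 3*I*√2)/12)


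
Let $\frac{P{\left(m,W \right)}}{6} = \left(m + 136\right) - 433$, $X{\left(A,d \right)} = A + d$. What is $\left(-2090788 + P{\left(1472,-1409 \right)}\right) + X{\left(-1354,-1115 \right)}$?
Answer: $-2086207$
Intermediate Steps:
$P{\left(m,W \right)} = -1782 + 6 m$ ($P{\left(m,W \right)} = 6 \left(\left(m + 136\right) - 433\right) = 6 \left(\left(136 + m\right) - 433\right) = 6 \left(-297 + m\right) = -1782 + 6 m$)
$\left(-2090788 + P{\left(1472,-1409 \right)}\right) + X{\left(-1354,-1115 \right)} = \left(-2090788 + \left(-1782 + 6 \cdot 1472\right)\right) - 2469 = \left(-2090788 + \left(-1782 + 8832\right)\right) - 2469 = \left(-2090788 + 7050\right) - 2469 = -2083738 - 2469 = -2086207$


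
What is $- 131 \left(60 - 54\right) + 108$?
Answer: $-678$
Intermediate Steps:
$- 131 \left(60 - 54\right) + 108 = \left(-131\right) 6 + 108 = -786 + 108 = -678$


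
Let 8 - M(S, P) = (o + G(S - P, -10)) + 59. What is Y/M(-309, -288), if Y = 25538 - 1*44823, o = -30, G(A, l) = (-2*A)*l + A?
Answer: -551/12 ≈ -45.917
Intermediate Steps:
G(A, l) = A - 2*A*l (G(A, l) = -2*A*l + A = A - 2*A*l)
M(S, P) = -21 - 21*S + 21*P (M(S, P) = 8 - ((-30 + (S - P)*(1 - 2*(-10))) + 59) = 8 - ((-30 + (S - P)*(1 + 20)) + 59) = 8 - ((-30 + (S - P)*21) + 59) = 8 - ((-30 + (-21*P + 21*S)) + 59) = 8 - ((-30 - 21*P + 21*S) + 59) = 8 - (29 - 21*P + 21*S) = 8 + (-29 - 21*S + 21*P) = -21 - 21*S + 21*P)
Y = -19285 (Y = 25538 - 44823 = -19285)
Y/M(-309, -288) = -19285/(-21 - 21*(-309) + 21*(-288)) = -19285/(-21 + 6489 - 6048) = -19285/420 = -19285*1/420 = -551/12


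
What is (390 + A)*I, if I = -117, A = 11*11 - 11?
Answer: -58500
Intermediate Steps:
A = 110 (A = 121 - 11 = 110)
I = -117 (I = -13*9 = -117)
(390 + A)*I = (390 + 110)*(-117) = 500*(-117) = -58500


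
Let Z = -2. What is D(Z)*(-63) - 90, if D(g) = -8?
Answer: 414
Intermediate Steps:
D(Z)*(-63) - 90 = -8*(-63) - 90 = 504 - 90 = 414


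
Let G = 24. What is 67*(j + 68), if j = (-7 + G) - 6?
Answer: 5293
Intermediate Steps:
j = 11 (j = (-7 + 24) - 6 = 17 - 6 = 11)
67*(j + 68) = 67*(11 + 68) = 67*79 = 5293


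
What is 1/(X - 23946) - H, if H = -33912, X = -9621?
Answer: 1138324103/33567 ≈ 33912.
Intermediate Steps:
1/(X - 23946) - H = 1/(-9621 - 23946) - 1*(-33912) = 1/(-33567) + 33912 = -1/33567 + 33912 = 1138324103/33567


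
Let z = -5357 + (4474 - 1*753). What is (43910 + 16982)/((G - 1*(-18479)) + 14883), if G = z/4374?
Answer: 2560977/1403113 ≈ 1.8252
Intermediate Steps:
z = -1636 (z = -5357 + (4474 - 753) = -5357 + 3721 = -1636)
G = -818/2187 (G = -1636/4374 = -1636*1/4374 = -818/2187 ≈ -0.37403)
(43910 + 16982)/((G - 1*(-18479)) + 14883) = (43910 + 16982)/((-818/2187 - 1*(-18479)) + 14883) = 60892/((-818/2187 + 18479) + 14883) = 60892/(40412755/2187 + 14883) = 60892/(72961876/2187) = 60892*(2187/72961876) = 2560977/1403113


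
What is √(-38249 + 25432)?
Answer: I*√12817 ≈ 113.21*I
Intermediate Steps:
√(-38249 + 25432) = √(-12817) = I*√12817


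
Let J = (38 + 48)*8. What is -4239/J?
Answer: -4239/688 ≈ -6.1613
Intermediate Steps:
J = 688 (J = 86*8 = 688)
-4239/J = -4239/688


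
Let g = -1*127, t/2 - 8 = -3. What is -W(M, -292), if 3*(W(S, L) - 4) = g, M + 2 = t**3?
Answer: 115/3 ≈ 38.333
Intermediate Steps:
t = 10 (t = 16 + 2*(-3) = 16 - 6 = 10)
M = 998 (M = -2 + 10**3 = -2 + 1000 = 998)
g = -127
W(S, L) = -115/3 (W(S, L) = 4 + (1/3)*(-127) = 4 - 127/3 = -115/3)
-W(M, -292) = -1*(-115/3) = 115/3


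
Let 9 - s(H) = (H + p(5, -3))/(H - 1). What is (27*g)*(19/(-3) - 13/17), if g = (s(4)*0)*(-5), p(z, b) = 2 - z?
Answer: 0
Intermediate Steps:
s(H) = 9 - (-3 + H)/(-1 + H) (s(H) = 9 - (H + (2 - 1*5))/(H - 1) = 9 - (H + (2 - 5))/(-1 + H) = 9 - (H - 3)/(-1 + H) = 9 - (-3 + H)/(-1 + H))
g = 0 (g = ((2*(-3 + 4*4)/(-1 + 4))*0)*(-5) = ((2*(-3 + 16)/3)*0)*(-5) = ((2*(1/3)*13)*0)*(-5) = ((26/3)*0)*(-5) = 0*(-5) = 0)
(27*g)*(19/(-3) - 13/17) = (27*0)*(19/(-3) - 13/17) = 0*(19*(-1/3) - 13*1/17) = 0*(-19/3 - 13/17) = 0*(-362/51) = 0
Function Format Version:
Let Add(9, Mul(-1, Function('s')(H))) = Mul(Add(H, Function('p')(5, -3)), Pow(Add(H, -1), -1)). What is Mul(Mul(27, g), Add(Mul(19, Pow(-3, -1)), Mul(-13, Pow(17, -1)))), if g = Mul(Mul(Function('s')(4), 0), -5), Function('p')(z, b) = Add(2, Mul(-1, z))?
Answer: 0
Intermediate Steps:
Function('s')(H) = Add(9, Mul(-1, Pow(Add(-1, H), -1), Add(-3, H))) (Function('s')(H) = Add(9, Mul(-1, Mul(Add(H, Add(2, Mul(-1, 5))), Pow(Add(H, -1), -1)))) = Add(9, Mul(-1, Mul(Add(H, Add(2, -5)), Pow(Add(-1, H), -1)))) = Add(9, Mul(-1, Mul(Add(H, -3), Pow(Add(-1, H), -1)))) = Add(9, Mul(-1, Mul(Add(-3, H), Pow(Add(-1, H), -1)))) = Add(9, Mul(-1, Mul(Pow(Add(-1, H), -1), Add(-3, H)))) = Add(9, Mul(-1, Pow(Add(-1, H), -1), Add(-3, H))))
g = 0 (g = Mul(Mul(Mul(2, Pow(Add(-1, 4), -1), Add(-3, Mul(4, 4))), 0), -5) = Mul(Mul(Mul(2, Pow(3, -1), Add(-3, 16)), 0), -5) = Mul(Mul(Mul(2, Rational(1, 3), 13), 0), -5) = Mul(Mul(Rational(26, 3), 0), -5) = Mul(0, -5) = 0)
Mul(Mul(27, g), Add(Mul(19, Pow(-3, -1)), Mul(-13, Pow(17, -1)))) = Mul(Mul(27, 0), Add(Mul(19, Pow(-3, -1)), Mul(-13, Pow(17, -1)))) = Mul(0, Add(Mul(19, Rational(-1, 3)), Mul(-13, Rational(1, 17)))) = Mul(0, Add(Rational(-19, 3), Rational(-13, 17))) = Mul(0, Rational(-362, 51)) = 0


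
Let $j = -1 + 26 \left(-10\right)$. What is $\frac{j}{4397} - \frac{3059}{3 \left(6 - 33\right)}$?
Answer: $\frac{13429282}{356157} \approx 37.706$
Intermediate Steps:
$j = -261$ ($j = -1 - 260 = -261$)
$\frac{j}{4397} - \frac{3059}{3 \left(6 - 33\right)} = - \frac{261}{4397} - \frac{3059}{3 \left(6 - 33\right)} = \left(-261\right) \frac{1}{4397} - \frac{3059}{3 \left(-27\right)} = - \frac{261}{4397} - \frac{3059}{-81} = - \frac{261}{4397} - - \frac{3059}{81} = - \frac{261}{4397} + \frac{3059}{81} = \frac{13429282}{356157}$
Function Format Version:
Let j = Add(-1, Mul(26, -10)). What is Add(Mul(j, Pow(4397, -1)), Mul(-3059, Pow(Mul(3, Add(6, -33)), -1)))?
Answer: Rational(13429282, 356157) ≈ 37.706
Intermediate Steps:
j = -261 (j = Add(-1, -260) = -261)
Add(Mul(j, Pow(4397, -1)), Mul(-3059, Pow(Mul(3, Add(6, -33)), -1))) = Add(Mul(-261, Pow(4397, -1)), Mul(-3059, Pow(Mul(3, Add(6, -33)), -1))) = Add(Mul(-261, Rational(1, 4397)), Mul(-3059, Pow(Mul(3, -27), -1))) = Add(Rational(-261, 4397), Mul(-3059, Pow(-81, -1))) = Add(Rational(-261, 4397), Mul(-3059, Rational(-1, 81))) = Add(Rational(-261, 4397), Rational(3059, 81)) = Rational(13429282, 356157)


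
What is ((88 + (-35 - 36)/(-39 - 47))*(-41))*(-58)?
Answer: 9082771/43 ≈ 2.1123e+5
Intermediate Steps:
((88 + (-35 - 36)/(-39 - 47))*(-41))*(-58) = ((88 - 71/(-86))*(-41))*(-58) = ((88 - 71*(-1/86))*(-41))*(-58) = ((88 + 71/86)*(-41))*(-58) = ((7639/86)*(-41))*(-58) = -313199/86*(-58) = 9082771/43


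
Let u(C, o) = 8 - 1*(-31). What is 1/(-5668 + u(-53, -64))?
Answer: -1/5629 ≈ -0.00017765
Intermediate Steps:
u(C, o) = 39 (u(C, o) = 8 + 31 = 39)
1/(-5668 + u(-53, -64)) = 1/(-5668 + 39) = 1/(-5629) = -1/5629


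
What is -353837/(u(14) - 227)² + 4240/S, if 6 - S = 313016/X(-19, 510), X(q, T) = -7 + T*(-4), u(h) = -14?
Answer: 194499396627/9446816569 ≈ 20.589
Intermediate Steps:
X(q, T) = -7 - 4*T
S = 325298/2047 (S = 6 - 313016/(-7 - 4*510) = 6 - 313016/(-7 - 2040) = 6 - 313016/(-2047) = 6 - 313016*(-1)/2047 = 6 - 1*(-313016/2047) = 6 + 313016/2047 = 325298/2047 ≈ 158.91)
-353837/(u(14) - 227)² + 4240/S = -353837/(-14 - 227)² + 4240/(325298/2047) = -353837/((-241)²) + 4240*(2047/325298) = -353837/58081 + 4339640/162649 = 194499396627/9446816569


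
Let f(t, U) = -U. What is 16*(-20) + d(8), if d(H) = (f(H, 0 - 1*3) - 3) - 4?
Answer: -324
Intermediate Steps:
d(H) = -4 (d(H) = (-(0 - 1*3) - 3) - 4 = (-(0 - 3) - 3) - 4 = (-1*(-3) - 3) - 4 = (3 - 3) - 4 = 0 - 4 = -4)
16*(-20) + d(8) = 16*(-20) - 4 = -320 - 4 = -324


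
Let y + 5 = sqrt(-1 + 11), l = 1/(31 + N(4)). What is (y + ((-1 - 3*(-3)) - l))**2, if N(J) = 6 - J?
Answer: 20494/1089 + 196*sqrt(10)/33 ≈ 37.601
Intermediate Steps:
l = 1/33 (l = 1/(31 + (6 - 1*4)) = 1/(31 + (6 - 4)) = 1/(31 + 2) = 1/33 ≈ 0.030303)
y = -5 + sqrt(10) (y = -5 + sqrt(-1 + 11) = -5 + sqrt(10) ≈ -1.8377)
(y + ((-1 - 3*(-3)) - l))**2 = ((-5 + sqrt(10)) + ((-1 - 3*(-3)) - 1*1/33))**2 = ((-5 + sqrt(10)) + ((-1 + 9) - 1/33))**2 = ((-5 + sqrt(10)) + (8 - 1/33))**2 = ((-5 + sqrt(10)) + 263/33)**2 = (98/33 + sqrt(10))**2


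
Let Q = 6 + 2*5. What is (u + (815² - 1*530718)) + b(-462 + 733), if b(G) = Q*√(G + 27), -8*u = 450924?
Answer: 154283/2 + 16*√298 ≈ 77418.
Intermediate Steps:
u = -112731/2 (u = -⅛*450924 = -112731/2 ≈ -56366.)
Q = 16 (Q = 6 + 10 = 16)
b(G) = 16*√(27 + G) (b(G) = 16*√(G + 27) = 16*√(27 + G))
(u + (815² - 1*530718)) + b(-462 + 733) = (-112731/2 + (815² - 1*530718)) + 16*√(27 + (-462 + 733)) = (-112731/2 + (664225 - 530718)) + 16*√(27 + 271) = (-112731/2 + 133507) + 16*√298 = 154283/2 + 16*√298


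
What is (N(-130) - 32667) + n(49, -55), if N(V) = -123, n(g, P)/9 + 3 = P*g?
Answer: -57072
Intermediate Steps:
n(g, P) = -27 + 9*P*g (n(g, P) = -27 + 9*(P*g) = -27 + 9*P*g)
(N(-130) - 32667) + n(49, -55) = (-123 - 32667) + (-27 + 9*(-55)*49) = -32790 + (-27 - 24255) = -32790 - 24282 = -57072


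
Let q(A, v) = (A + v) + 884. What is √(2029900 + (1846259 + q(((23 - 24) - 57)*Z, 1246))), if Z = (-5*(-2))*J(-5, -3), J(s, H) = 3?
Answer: √3876549 ≈ 1968.9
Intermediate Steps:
Z = 30 (Z = -5*(-2)*3 = 10*3 = 30)
q(A, v) = 884 + A + v
√(2029900 + (1846259 + q(((23 - 24) - 57)*Z, 1246))) = √(2029900 + (1846259 + (884 + ((23 - 24) - 57)*30 + 1246))) = √(2029900 + (1846259 + (884 + (-1 - 57)*30 + 1246))) = √(2029900 + (1846259 + (884 - 58*30 + 1246))) = √(2029900 + (1846259 + (884 - 1740 + 1246))) = √(2029900 + (1846259 + 390)) = √(2029900 + 1846649) = √3876549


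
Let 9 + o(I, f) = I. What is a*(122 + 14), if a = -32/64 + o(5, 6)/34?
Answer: -84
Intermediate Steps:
o(I, f) = -9 + I
a = -21/34 (a = -32/64 + (-9 + 5)/34 = -32*1/64 - 4*1/34 = -½ - 2/17 = -21/34 ≈ -0.61765)
a*(122 + 14) = -21*(122 + 14)/34 = -21/34*136 = -84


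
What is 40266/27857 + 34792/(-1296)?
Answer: -114627001/4512834 ≈ -25.400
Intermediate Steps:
40266/27857 + 34792/(-1296) = 40266*(1/27857) + 34792*(-1/1296) = 40266/27857 - 4349/162 = -114627001/4512834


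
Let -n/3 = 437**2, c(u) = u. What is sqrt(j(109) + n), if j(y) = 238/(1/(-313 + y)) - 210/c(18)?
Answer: 2*I*sqrt(1398309)/3 ≈ 788.33*I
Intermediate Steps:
j(y) = -223517/3 + 238*y (j(y) = 238/(1/(-313 + y)) - 210/18 = 238*(-313 + y) - 210*1/18 = (-74494 + 238*y) - 35/3 = -223517/3 + 238*y)
n = -572907 (n = -3*437**2 = -3*190969 = -572907)
sqrt(j(109) + n) = sqrt((-223517/3 + 238*109) - 572907) = sqrt((-223517/3 + 25942) - 572907) = sqrt(-145691/3 - 572907) = sqrt(-1864412/3) = 2*I*sqrt(1398309)/3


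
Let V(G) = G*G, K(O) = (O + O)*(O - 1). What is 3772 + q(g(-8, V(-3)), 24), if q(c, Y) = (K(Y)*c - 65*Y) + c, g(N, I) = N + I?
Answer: 3317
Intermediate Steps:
K(O) = 2*O*(-1 + O) (K(O) = (2*O)*(-1 + O) = 2*O*(-1 + O))
V(G) = G**2
g(N, I) = I + N
q(c, Y) = c - 65*Y + 2*Y*c*(-1 + Y) (q(c, Y) = ((2*Y*(-1 + Y))*c - 65*Y) + c = (2*Y*c*(-1 + Y) - 65*Y) + c = (-65*Y + 2*Y*c*(-1 + Y)) + c = c - 65*Y + 2*Y*c*(-1 + Y))
3772 + q(g(-8, V(-3)), 24) = 3772 + (((-3)**2 - 8) - 65*24 + 2*24*((-3)**2 - 8)*(-1 + 24)) = 3772 + ((9 - 8) - 1560 + 2*24*(9 - 8)*23) = 3772 + (1 - 1560 + 2*24*1*23) = 3772 + (1 - 1560 + 1104) = 3772 - 455 = 3317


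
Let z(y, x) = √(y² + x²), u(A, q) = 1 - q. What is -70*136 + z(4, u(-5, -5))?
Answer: -9520 + 2*√13 ≈ -9512.8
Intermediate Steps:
z(y, x) = √(x² + y²)
-70*136 + z(4, u(-5, -5)) = -70*136 + √((1 - 1*(-5))² + 4²) = -9520 + √((1 + 5)² + 16) = -9520 + √(6² + 16) = -9520 + √(36 + 16) = -9520 + √52 = -9520 + 2*√13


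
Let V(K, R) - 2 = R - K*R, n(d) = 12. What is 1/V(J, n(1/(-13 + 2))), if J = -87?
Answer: 1/1058 ≈ 0.00094518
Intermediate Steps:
V(K, R) = 2 + R - K*R (V(K, R) = 2 + (R - K*R) = 2 + R - K*R)
1/V(J, n(1/(-13 + 2))) = 1/(2 + 12 - 1*(-87)*12) = 1/(2 + 12 + 1044) = 1/1058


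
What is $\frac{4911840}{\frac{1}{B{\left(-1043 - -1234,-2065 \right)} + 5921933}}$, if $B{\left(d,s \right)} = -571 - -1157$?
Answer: $29090465724960$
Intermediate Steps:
$B{\left(d,s \right)} = 586$ ($B{\left(d,s \right)} = -571 + 1157 = 586$)
$\frac{4911840}{\frac{1}{B{\left(-1043 - -1234,-2065 \right)} + 5921933}} = \frac{4911840}{\frac{1}{586 + 5921933}} = \frac{4911840}{\frac{1}{5922519}} = 4911840 \frac{1}{\frac{1}{5922519}} = 4911840 \cdot 5922519 = 29090465724960$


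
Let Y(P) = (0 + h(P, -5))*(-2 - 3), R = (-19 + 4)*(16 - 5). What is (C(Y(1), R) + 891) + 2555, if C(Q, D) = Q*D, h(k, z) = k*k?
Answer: 4271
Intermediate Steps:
h(k, z) = k**2
R = -165 (R = -15*11 = -165)
Y(P) = -5*P**2 (Y(P) = (0 + P**2)*(-2 - 3) = P**2*(-5) = -5*P**2)
C(Q, D) = D*Q
(C(Y(1), R) + 891) + 2555 = (-(-825)*1**2 + 891) + 2555 = (-(-825) + 891) + 2555 = (-165*(-5) + 891) + 2555 = (825 + 891) + 2555 = 1716 + 2555 = 4271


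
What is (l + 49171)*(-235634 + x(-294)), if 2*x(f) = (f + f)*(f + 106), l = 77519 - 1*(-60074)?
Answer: -33685128568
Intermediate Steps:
l = 137593 (l = 77519 + 60074 = 137593)
x(f) = f*(106 + f) (x(f) = ((f + f)*(f + 106))/2 = ((2*f)*(106 + f))/2 = (2*f*(106 + f))/2 = f*(106 + f))
(l + 49171)*(-235634 + x(-294)) = (137593 + 49171)*(-235634 - 294*(106 - 294)) = 186764*(-235634 - 294*(-188)) = 186764*(-235634 + 55272) = 186764*(-180362) = -33685128568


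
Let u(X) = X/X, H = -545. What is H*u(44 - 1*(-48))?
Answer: -545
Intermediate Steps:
u(X) = 1
H*u(44 - 1*(-48)) = -545*1 = -545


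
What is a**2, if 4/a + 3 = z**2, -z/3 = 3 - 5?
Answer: 16/1089 ≈ 0.014692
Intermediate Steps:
z = 6 (z = -3*(3 - 5) = -3*(-2) = 6)
a = 4/33 (a = 4/(-3 + 6**2) = 4/(-3 + 36) = 4/33 ≈ 0.12121)
a**2 = (4/33)**2 = 16/1089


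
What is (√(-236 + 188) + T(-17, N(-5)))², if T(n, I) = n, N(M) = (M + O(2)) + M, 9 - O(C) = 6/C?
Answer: 241 - 136*I*√3 ≈ 241.0 - 235.56*I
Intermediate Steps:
O(C) = 9 - 6/C
N(M) = 6 + 2*M (N(M) = (M + (9 - 6/2)) + M = (M + (9 - 6*½)) + M = (M + (9 - 3)) + M = (M + 6) + M = (6 + M) + M = 6 + 2*M)
(√(-236 + 188) + T(-17, N(-5)))² = (√(-236 + 188) - 17)² = (√(-48) - 17)² = (4*I*√3 - 17)² = (-17 + 4*I*√3)²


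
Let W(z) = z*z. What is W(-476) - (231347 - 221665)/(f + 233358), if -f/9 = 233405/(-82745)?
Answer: 875095640141078/3862261671 ≈ 2.2658e+5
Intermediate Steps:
f = 420129/16549 (f = -2100645/(-82745) = -2100645*(-1)/82745 = -9*(-46681/16549) = 420129/16549 ≈ 25.387)
W(z) = z²
W(-476) - (231347 - 221665)/(f + 233358) = (-476)² - (231347 - 221665)/(420129/16549 + 233358) = 226576 - 9682/3862261671/16549 = 226576 - 9682*16549/3862261671 = 226576 - 1*160227418/3862261671 = 226576 - 160227418/3862261671 = 875095640141078/3862261671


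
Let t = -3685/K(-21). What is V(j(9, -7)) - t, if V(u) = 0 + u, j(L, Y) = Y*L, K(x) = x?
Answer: -5008/21 ≈ -238.48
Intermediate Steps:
j(L, Y) = L*Y
V(u) = u
t = 3685/21 (t = -3685/(-21) = -3685*(-1/21) = 3685/21 ≈ 175.48)
V(j(9, -7)) - t = 9*(-7) - 1*3685/21 = -63 - 3685/21 = -5008/21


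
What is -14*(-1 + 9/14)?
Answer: 5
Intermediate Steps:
-14*(-1 + 9/14) = -14*(-5/14) = 5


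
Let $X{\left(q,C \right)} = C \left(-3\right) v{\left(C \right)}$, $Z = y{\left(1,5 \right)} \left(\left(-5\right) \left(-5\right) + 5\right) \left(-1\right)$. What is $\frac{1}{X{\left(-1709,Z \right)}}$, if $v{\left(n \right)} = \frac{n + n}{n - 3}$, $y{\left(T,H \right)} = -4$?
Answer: $- \frac{13}{9600} \approx -0.0013542$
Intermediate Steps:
$v{\left(n \right)} = \frac{2 n}{-3 + n}$
$Z = 120$ ($Z = - 4 \left(\left(-5\right) \left(-5\right) + 5\right) \left(-1\right) = - 4 \left(25 + 5\right) \left(-1\right) = \left(-4\right) 30 \left(-1\right) = \left(-120\right) \left(-1\right) = 120$)
$X{\left(q,C \right)} = - \frac{6 C^{2}}{-3 + C}$ ($X{\left(q,C \right)} = C \left(-3\right) \frac{2 C}{-3 + C} = - 3 C \frac{2 C}{-3 + C} = - \frac{6 C^{2}}{-3 + C}$)
$\frac{1}{X{\left(-1709,Z \right)}} = \frac{1}{\left(-6\right) 120^{2} \frac{1}{-3 + 120}} = \frac{1}{\left(-6\right) 14400 \cdot \frac{1}{117}} = \frac{1}{- \frac{9600}{13}} = - \frac{13}{9600}$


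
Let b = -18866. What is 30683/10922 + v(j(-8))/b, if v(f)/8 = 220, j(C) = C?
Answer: 279821379/103027226 ≈ 2.7160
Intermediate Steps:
v(f) = 1760 (v(f) = 8*220 = 1760)
30683/10922 + v(j(-8))/b = 30683/10922 + 1760/(-18866) = 30683*(1/10922) + 1760*(-1/18866) = 30683/10922 - 880/9433 = 279821379/103027226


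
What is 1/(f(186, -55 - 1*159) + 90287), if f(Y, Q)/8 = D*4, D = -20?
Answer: 1/89647 ≈ 1.1155e-5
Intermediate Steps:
f(Y, Q) = -640 (f(Y, Q) = 8*(-20*4) = 8*(-80) = -640)
1/(f(186, -55 - 1*159) + 90287) = 1/(-640 + 90287) = 1/89647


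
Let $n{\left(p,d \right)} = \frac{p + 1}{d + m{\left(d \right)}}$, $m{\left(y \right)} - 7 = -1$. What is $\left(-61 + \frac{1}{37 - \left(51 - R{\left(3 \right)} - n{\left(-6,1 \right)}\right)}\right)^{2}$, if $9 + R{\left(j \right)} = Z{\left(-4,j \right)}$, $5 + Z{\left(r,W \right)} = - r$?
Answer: $\frac{111513600}{29929} \approx 3725.9$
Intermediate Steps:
$Z{\left(r,W \right)} = -5 - r$
$R{\left(j \right)} = -10$ ($R{\left(j \right)} = -9 - 1 = -10$)
$m{\left(y \right)} = 6$ ($m{\left(y \right)} = 7 - 1 = 6$)
$n{\left(p,d \right)} = \frac{1 + p}{6 + d}$ ($n{\left(p,d \right)} = \frac{p + 1}{d + 6} = \frac{1 + p}{6 + d}$)
$\left(-61 + \frac{1}{37 - \left(51 - R{\left(3 \right)} - n{\left(-6,1 \right)}\right)}\right)^{2} = \left(-61 + \frac{1}{37 - \left(61 - \frac{1 - 6}{6 + 1}\right)}\right)^{2} = \left(-61 + \frac{1}{37 - \left(61 - \frac{1}{7} \left(-5\right)\right)}\right)^{2} = \left(-61 + \frac{1}{37 + \left(\left(-10 + \frac{1}{7} \left(-5\right)\right) - 51\right)}\right)^{2} = \left(-61 + \frac{1}{37 - \frac{432}{7}}\right)^{2} = \left(-61 + \frac{1}{- \frac{173}{7}}\right)^{2} = \left(-61 - \frac{7}{173}\right)^{2} = \left(- \frac{10560}{173}\right)^{2} = \frac{111513600}{29929}$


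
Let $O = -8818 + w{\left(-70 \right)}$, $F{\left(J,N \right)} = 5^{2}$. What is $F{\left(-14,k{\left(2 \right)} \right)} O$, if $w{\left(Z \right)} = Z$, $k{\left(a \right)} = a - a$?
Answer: $-222200$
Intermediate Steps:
$k{\left(a \right)} = 0$
$F{\left(J,N \right)} = 25$
$O = -8888$ ($O = -8818 - 70 = -8888$)
$F{\left(-14,k{\left(2 \right)} \right)} O = 25 \left(-8888\right) = -222200$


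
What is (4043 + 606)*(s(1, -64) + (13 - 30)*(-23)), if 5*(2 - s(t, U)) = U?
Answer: 9432821/5 ≈ 1.8866e+6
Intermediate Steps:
s(t, U) = 2 - U/5
(4043 + 606)*(s(1, -64) + (13 - 30)*(-23)) = (4043 + 606)*((2 - 1/5*(-64)) + (13 - 30)*(-23)) = 4649*((2 + 64/5) - 17*(-23)) = 4649*(74/5 + 391) = 4649*(2029/5) = 9432821/5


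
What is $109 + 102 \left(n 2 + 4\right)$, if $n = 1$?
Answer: $721$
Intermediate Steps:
$109 + 102 \left(n 2 + 4\right) = 109 + 102 \left(1 \cdot 2 + 4\right) = 109 + 102 \left(2 + 4\right) = 109 + 102 \cdot 6 = 109 + 612 = 721$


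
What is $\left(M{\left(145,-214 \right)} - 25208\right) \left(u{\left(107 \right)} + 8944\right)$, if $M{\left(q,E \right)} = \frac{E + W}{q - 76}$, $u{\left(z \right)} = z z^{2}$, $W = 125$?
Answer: $- \frac{715482527089}{23} \approx -3.1108 \cdot 10^{10}$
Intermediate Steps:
$u{\left(z \right)} = z^{3}$
$M{\left(q,E \right)} = \frac{125 + E}{-76 + q}$ ($M{\left(q,E \right)} = \frac{E + 125}{q - 76} = \frac{125 + E}{-76 + q}$)
$\left(M{\left(145,-214 \right)} - 25208\right) \left(u{\left(107 \right)} + 8944\right) = \left(\frac{125 - 214}{-76 + 145} - 25208\right) \left(107^{3} + 8944\right) = \left(\frac{1}{69} \left(-89\right) - 25208\right) \left(1225043 + 8944\right) = \left(\frac{1}{69} \left(-89\right) - 25208\right) 1233987 = \left(- \frac{89}{69} - 25208\right) 1233987 = \left(- \frac{1739441}{69}\right) 1233987 = - \frac{715482527089}{23}$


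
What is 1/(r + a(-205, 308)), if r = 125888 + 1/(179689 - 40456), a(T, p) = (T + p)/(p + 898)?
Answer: 55971666/7046165870143 ≈ 7.9436e-6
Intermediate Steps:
a(T, p) = (T + p)/(898 + p)
r = 17527763905/139233 (r = 125888 + 1/139233 = 17527763905/139233 ≈ 1.2589e+5)
1/(r + a(-205, 308)) = 1/(17527763905/139233 + (-205 + 308)/(898 + 308)) = 1/(17527763905/139233 + 103/1206) = 1/(7046165870143/55971666) = 55971666/7046165870143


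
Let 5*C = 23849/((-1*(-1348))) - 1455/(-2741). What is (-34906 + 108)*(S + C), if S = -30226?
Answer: 9714524069334009/9237170 ≈ 1.0517e+9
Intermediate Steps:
C = 67331449/18474340 (C = (23849/((-1*(-1348))) - 1455/(-2741))/5 = (23849/1348 - 1455*(-1/2741))/5 = (23849*(1/1348) + 1455/2741)/5 = (23849/1348 + 1455/2741)/5 = (⅕)*(67331449/3694868) = 67331449/18474340 ≈ 3.6446)
(-34906 + 108)*(S + C) = (-34906 + 108)*(-30226 + 67331449/18474340) = -34798*(-558338069391/18474340) = 9714524069334009/9237170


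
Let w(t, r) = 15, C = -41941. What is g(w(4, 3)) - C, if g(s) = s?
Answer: 41956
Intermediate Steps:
g(w(4, 3)) - C = 15 - 1*(-41941) = 15 + 41941 = 41956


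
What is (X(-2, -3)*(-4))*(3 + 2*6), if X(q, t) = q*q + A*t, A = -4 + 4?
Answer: -240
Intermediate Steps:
A = 0
X(q, t) = q² (X(q, t) = q*q + 0*t = q² + 0 = q²)
(X(-2, -3)*(-4))*(3 + 2*6) = ((-2)²*(-4))*(3 + 2*6) = (4*(-4))*(3 + 12) = -16*15 = -240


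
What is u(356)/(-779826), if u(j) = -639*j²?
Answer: 13497384/129971 ≈ 103.85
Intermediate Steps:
u(356)/(-779826) = -639*356²/(-779826) = -639*126736*(-1/779826) = -80984304*(-1/779826) = 13497384/129971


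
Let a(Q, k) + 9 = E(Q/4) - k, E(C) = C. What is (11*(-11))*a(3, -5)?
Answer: 1573/4 ≈ 393.25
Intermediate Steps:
a(Q, k) = -9 - k + Q/4 (a(Q, k) = -9 + (Q/4 - k) = -9 + (-k + Q/4) = -9 - k + Q/4)
(11*(-11))*a(3, -5) = (11*(-11))*(-9 - 1*(-5) + (¼)*3) = -121*(-9 + 5 + ¾) = -121*(-13/4) = 1573/4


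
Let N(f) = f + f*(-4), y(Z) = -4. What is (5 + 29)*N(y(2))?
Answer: 408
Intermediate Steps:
N(f) = -3*f (N(f) = f - 4*f = -3*f)
(5 + 29)*N(y(2)) = (5 + 29)*(-3*(-4)) = 34*12 = 408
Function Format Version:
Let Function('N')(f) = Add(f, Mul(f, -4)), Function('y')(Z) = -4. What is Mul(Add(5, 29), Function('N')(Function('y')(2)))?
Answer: 408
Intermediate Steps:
Function('N')(f) = Mul(-3, f) (Function('N')(f) = Add(f, Mul(-4, f)) = Mul(-3, f))
Mul(Add(5, 29), Function('N')(Function('y')(2))) = Mul(Add(5, 29), Mul(-3, -4)) = Mul(34, 12) = 408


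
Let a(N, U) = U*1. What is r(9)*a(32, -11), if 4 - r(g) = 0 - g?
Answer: -143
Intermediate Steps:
r(g) = 4 + g (r(g) = 4 - (0 - g) = 4 - (-1)*g = 4 + g)
a(N, U) = U
r(9)*a(32, -11) = (4 + 9)*(-11) = 13*(-11) = -143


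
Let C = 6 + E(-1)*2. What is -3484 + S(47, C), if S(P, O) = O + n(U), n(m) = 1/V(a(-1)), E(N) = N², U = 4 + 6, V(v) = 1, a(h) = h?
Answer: -3475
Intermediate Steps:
U = 10
n(m) = 1 (n(m) = 1/1 = 1)
C = 8 (C = 6 + (-1)²*2 = 6 + 1*2 = 6 + 2 = 8)
S(P, O) = 1 + O (S(P, O) = O + 1 = 1 + O)
-3484 + S(47, C) = -3484 + (1 + 8) = -3484 + 9 = -3475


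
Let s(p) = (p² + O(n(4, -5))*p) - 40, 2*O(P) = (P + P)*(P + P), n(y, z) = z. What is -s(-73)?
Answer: -1639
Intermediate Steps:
O(P) = 2*P² (O(P) = ((P + P)*(P + P))/2 = ((2*P)*(2*P))/2 = (4*P²)/2 = 2*P²)
s(p) = -40 + p² + 50*p (s(p) = (p² + (2*(-5)²)*p) - 40 = (p² + (2*25)*p) - 40 = (p² + 50*p) - 40 = -40 + p² + 50*p)
-s(-73) = -(-40 + (-73)² + 50*(-73)) = -(-40 + 5329 - 3650) = -1*1639 = -1639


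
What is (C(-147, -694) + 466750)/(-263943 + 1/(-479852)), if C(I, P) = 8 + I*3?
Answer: -223763145084/126653576437 ≈ -1.7667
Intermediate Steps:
C(I, P) = 8 + 3*I
(C(-147, -694) + 466750)/(-263943 + 1/(-479852)) = ((8 + 3*(-147)) + 466750)/(-263943 + 1/(-479852)) = ((8 - 441) + 466750)/(-263943 - 1/479852) = (-433 + 466750)/(-126653576437/479852) = 466317*(-479852/126653576437) = -223763145084/126653576437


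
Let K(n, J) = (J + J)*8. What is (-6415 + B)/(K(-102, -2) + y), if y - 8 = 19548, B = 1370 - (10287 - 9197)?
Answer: -2045/6508 ≈ -0.31423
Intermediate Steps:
B = 280 (B = 1370 - 1*1090 = 1370 - 1090 = 280)
K(n, J) = 16*J (K(n, J) = (2*J)*8 = 16*J)
y = 19556 (y = 8 + 19548 = 19556)
(-6415 + B)/(K(-102, -2) + y) = (-6415 + 280)/(16*(-2) + 19556) = -6135/(-32 + 19556) = -6135/19524 = -6135*1/19524 = -2045/6508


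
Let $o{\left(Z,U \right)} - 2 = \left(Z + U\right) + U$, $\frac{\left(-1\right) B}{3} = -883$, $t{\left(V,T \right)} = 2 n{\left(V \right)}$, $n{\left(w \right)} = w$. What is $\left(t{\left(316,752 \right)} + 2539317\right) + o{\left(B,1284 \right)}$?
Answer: $2545168$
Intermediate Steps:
$t{\left(V,T \right)} = 2 V$
$B = 2649$ ($B = \left(-3\right) \left(-883\right) = 2649$)
$o{\left(Z,U \right)} = 2 + Z + 2 U$ ($o{\left(Z,U \right)} = 2 + \left(\left(Z + U\right) + U\right) = 2 + \left(\left(U + Z\right) + U\right) = 2 + \left(Z + 2 U\right) = 2 + Z + 2 U$)
$\left(t{\left(316,752 \right)} + 2539317\right) + o{\left(B,1284 \right)} = \left(2 \cdot 316 + 2539317\right) + \left(2 + 2649 + 2 \cdot 1284\right) = \left(632 + 2539317\right) + \left(2 + 2649 + 2568\right) = 2539949 + 5219 = 2545168$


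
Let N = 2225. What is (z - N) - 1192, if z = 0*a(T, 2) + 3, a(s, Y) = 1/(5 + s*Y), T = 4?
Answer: -3414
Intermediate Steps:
a(s, Y) = 1/(5 + Y*s)
z = 3 (z = 0/(5 + 2*4) + 3 = 0/(5 + 8) + 3 = 0/13 + 3 = 0*(1/13) + 3 = 0 + 3 = 3)
(z - N) - 1192 = (3 - 1*2225) - 1192 = (3 - 2225) - 1192 = -2222 - 1192 = -3414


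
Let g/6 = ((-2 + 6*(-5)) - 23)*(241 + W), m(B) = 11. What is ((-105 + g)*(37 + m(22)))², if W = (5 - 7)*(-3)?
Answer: 15346962950400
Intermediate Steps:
W = 6 (W = -2*(-3) = 6)
g = -81510 (g = 6*(((-2 + 6*(-5)) - 23)*(241 + 6)) = 6*(((-2 - 30) - 23)*247) = 6*((-32 - 23)*247) = 6*(-55*247) = 6*(-13585) = -81510)
((-105 + g)*(37 + m(22)))² = ((-105 - 81510)*(37 + 11))² = (-81615*48)² = (-3917520)² = 15346962950400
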